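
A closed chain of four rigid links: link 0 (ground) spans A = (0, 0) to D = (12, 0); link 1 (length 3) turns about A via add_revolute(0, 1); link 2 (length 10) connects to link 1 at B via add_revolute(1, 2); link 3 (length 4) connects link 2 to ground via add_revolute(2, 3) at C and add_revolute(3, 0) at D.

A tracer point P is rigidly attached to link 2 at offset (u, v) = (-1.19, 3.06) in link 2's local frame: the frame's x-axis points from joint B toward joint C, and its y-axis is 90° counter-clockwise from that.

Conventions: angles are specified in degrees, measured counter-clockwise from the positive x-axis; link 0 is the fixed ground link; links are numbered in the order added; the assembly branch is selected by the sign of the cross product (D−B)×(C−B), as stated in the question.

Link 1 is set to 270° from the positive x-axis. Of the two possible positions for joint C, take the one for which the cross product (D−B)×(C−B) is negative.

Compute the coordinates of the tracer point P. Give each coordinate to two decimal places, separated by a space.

A=(0,0), D=(12.00,0)
B = A + 3.00·(cos270°, sin270°) = (-0.0000, -3.0000)
|BD| = 12.3693
circle(B,10.00) ∩ circle(D,4.00): a=9.5802, h=2.8672
  candidates: C₊=(8.5987,2.1051) cross=35.465; C₋=(9.9895,-3.4580) cross=-35.465
  branch - wants cross < 0 → take C=(9.9895,-3.4580) (cross=-35.465)
ex = (C−B)/|BC| = (0.9990,-0.0458); ey = (0.0458,0.9990)
P = B + -1.19·ex + 3.06·ey = (-1.0486,0.1113)

-1.05 0.11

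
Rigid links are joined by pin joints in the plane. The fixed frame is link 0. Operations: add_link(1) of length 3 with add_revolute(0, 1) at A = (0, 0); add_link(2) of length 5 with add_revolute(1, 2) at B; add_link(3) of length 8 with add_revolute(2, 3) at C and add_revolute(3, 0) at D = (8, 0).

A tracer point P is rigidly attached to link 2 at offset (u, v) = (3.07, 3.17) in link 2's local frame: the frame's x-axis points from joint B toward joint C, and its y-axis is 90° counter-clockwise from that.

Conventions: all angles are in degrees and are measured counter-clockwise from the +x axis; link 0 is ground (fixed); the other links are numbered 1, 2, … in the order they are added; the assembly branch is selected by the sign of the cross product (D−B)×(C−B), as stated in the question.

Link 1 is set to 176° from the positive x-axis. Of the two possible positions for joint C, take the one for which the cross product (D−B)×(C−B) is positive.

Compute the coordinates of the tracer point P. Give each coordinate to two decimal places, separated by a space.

A=(0,0), D=(8.00,0)
B = A + 3.00·(cos176°, sin176°) = (-2.9927, 0.2093)
|BD| = 10.9947
circle(B,5.00) ∩ circle(D,8.00): a=3.7238, h=3.3367
  candidates: C₊=(0.7939,3.4745) cross=36.686; C₋=(0.6669,-3.1977) cross=-36.686
  branch + wants cross > 0 → take C=(0.7939,3.4745) (cross=36.686)
ex = (C−B)/|BC| = (0.7573,0.6530); ey = (-0.6530,0.7573)
P = B + 3.07·ex + 3.17·ey = (-2.7379,4.6148)

-2.74 4.61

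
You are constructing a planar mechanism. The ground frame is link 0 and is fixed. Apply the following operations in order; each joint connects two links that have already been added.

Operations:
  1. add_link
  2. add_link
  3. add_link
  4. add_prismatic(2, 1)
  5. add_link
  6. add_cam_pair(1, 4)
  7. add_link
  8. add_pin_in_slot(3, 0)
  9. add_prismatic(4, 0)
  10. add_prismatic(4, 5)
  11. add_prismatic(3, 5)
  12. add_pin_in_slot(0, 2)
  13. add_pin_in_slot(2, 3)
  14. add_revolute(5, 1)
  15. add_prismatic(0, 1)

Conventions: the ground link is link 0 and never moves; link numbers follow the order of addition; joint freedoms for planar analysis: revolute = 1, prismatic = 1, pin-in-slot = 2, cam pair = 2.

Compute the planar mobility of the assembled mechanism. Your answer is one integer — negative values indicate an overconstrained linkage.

link 0 = ground. State L|J1|J2 = 1|0|0
+link1  2|0|0
+link2  3|0|0
+link3  4|0|0
P(2,1) f=1→J1  4|1|0
+link4  5|1|0
C(1,4) f=2→J2  5|1|1
+link5  6|1|1
PS(3,0) f=2→J2  6|1|2
P(4,0) f=1→J1  6|2|2
P(4,5) f=1→J1  6|3|2
P(3,5) f=1→J1  6|4|2
PS(0,2) f=2→J2  6|4|3
PS(2,3) f=2→J2  6|4|4
R(5,1) f=1→J1  6|5|4
P(0,1) f=1→J1  6|6|4
M = 3(6−1)−2·6−4 = 15−12−4 = -1

M = -1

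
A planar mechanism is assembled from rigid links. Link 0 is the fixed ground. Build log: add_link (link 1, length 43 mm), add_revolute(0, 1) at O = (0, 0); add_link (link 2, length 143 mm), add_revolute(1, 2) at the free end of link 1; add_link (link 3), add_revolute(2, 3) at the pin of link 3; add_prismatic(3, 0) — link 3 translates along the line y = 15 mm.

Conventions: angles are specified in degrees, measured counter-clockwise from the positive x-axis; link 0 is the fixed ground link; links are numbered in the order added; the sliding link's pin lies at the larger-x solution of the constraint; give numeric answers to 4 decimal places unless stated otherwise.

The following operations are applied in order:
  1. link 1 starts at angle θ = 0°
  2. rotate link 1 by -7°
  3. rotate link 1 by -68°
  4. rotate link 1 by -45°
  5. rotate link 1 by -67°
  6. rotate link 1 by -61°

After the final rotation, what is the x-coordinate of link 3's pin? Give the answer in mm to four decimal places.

geometry: r = 43 mm, L = 143 mm, e = 15 mm; θ starts at 0°
rotate link 1 by -7°: θ ← 0° -7° = -7°
rotate link 1 by -68°: θ ← -7° -68° = -75°
rotate link 1 by -45°: θ ← -75° -45° = -120°
rotate link 1 by -67°: θ ← -120° -67° = -187°
rotate link 1 by -61°: θ ← -187° -61° = -248°
crank pin P = (r cos θ, r sin θ) = (-16.108084, 39.868906)
h = r sin θ − e = 39.868906 − 15 = 24.868906
x = r cos θ + √(L² − h²) = -16.108084 + 140.820941 = 124.712858

124.7129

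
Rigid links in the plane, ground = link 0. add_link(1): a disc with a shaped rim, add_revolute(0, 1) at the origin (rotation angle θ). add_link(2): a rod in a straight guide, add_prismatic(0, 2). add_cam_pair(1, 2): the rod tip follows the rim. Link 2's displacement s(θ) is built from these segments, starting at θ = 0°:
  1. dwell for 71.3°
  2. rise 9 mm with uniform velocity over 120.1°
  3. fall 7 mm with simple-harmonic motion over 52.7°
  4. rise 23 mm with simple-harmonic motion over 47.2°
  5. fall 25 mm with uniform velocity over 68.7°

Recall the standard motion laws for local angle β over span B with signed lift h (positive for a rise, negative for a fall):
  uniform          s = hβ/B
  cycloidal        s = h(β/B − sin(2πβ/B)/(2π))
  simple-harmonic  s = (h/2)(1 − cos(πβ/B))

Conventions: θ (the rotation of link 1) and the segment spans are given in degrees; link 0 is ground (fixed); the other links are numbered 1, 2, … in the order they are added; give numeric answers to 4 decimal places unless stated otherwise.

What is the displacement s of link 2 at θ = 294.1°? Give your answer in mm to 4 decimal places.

segment 1 (0° to 71.3°, dwell): s unchanged at 0.0000
segment 2 (71.3° to 191.4°, uniform, h = 9) is passed completely: s = 0.0000 + (9) = 9.0000
segment 3 (191.4° to 244.1°, simple-harmonic, h = -7) is passed completely: s = 9.0000 + (-7) = 2.0000
segment 4 (244.1° to 291.3°, simple-harmonic, h = 23) is passed completely: s = 2.0000 + (23) = 25.0000
θ = 294.1° falls in segment 5 (291.3° to 360°, uniform, h = -25): β = 294.1 − 291.3 = 2.8°, B = 68.7°; Δs = -25·2.8/68.7 = -1.0189; s = 25.0000 − 1.0189 = 23.9811

23.9811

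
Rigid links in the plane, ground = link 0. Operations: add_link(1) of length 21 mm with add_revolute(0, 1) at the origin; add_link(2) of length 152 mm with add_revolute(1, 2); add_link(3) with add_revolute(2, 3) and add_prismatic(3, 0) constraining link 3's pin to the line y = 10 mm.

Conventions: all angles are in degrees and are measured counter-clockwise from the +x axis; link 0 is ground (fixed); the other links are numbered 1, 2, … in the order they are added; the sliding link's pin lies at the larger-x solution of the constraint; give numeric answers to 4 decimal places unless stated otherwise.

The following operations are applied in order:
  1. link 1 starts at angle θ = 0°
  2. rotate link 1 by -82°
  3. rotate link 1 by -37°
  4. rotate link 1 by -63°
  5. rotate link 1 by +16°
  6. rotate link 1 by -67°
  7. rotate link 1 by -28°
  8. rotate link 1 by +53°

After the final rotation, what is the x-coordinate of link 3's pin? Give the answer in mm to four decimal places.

geometry: r = 21 mm, L = 152 mm, e = 10 mm; θ starts at 0°
rotate link 1 by -82°: θ ← 0° -82° = -82°
rotate link 1 by -37°: θ ← -82° -37° = -119°
rotate link 1 by -63°: θ ← -119° -63° = -182°
rotate link 1 by +16°: θ ← -182° +16° = -166°
rotate link 1 by -67°: θ ← -166° -67° = -233°
rotate link 1 by -28°: θ ← -233° -28° = -261°
rotate link 1 by +53°: θ ← -261° +53° = -208°
crank pin P = (r cos θ, r sin θ) = (-18.541899, 9.858903)
h = r sin θ − e = 9.858903 − 10 = -0.141097
x = r cos θ + √(L² − h²) = -18.541899 + 151.999935 = 133.458035

133.4580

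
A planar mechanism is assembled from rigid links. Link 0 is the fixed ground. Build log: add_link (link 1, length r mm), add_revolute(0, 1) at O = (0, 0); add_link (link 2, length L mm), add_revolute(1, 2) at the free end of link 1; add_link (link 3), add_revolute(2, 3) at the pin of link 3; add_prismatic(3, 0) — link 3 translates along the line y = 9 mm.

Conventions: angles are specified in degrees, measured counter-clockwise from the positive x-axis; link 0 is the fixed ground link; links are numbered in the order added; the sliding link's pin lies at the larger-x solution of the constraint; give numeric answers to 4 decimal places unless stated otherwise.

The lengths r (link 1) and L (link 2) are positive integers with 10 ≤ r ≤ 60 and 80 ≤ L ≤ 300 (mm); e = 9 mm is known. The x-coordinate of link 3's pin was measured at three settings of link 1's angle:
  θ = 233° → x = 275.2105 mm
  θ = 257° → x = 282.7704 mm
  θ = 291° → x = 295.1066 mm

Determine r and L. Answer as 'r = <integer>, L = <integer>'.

constraint per measurement: (x − r cos θ)² + (r sin θ − e)² = L²
subtracting the θ₁ and θ₂ equations cancels the r² and L² terms:
r = (x₁² − x₂²) / (2[(x₁cos θ₁ + e sin θ₁) − (x₂cos θ₂ + e sin θ₂)]) = 21.0001 → r = 21
L² = (x₁ − r cos θ₁)² + (r sin θ₁ − e)² = 83520.9877 → L = 289.0000 → L = 289
check at θ₃=291°: x = 295.1066 (printed 295.1066) ✓

r = 21, L = 289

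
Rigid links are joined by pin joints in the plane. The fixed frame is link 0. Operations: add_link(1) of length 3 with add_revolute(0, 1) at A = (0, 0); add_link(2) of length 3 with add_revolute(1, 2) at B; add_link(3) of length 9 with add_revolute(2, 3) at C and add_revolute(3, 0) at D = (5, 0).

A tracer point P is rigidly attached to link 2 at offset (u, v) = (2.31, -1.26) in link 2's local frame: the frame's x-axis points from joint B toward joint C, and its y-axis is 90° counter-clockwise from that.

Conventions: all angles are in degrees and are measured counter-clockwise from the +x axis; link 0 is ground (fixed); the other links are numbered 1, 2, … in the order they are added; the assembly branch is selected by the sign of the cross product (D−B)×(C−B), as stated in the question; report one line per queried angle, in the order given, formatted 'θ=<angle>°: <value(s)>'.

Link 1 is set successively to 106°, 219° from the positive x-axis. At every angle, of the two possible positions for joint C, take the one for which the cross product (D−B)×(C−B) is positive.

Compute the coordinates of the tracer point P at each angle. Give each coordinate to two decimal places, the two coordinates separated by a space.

A=(0,0), D=(5.00,0)
θ=106°: B = A + 3.00·(cos106°, sin106°) = (-0.8269, 2.8838)
θ=106°: |BD| = 6.5015
θ=106°: circle(B,3.00) ∩ circle(D,9.00): a=-2.2865, h=1.9422
θ=106°:   candidates: C₊=(-2.0147,5.6386) cross=12.627; C₋=(-3.7376,2.1573) cross=-12.627
θ=106°:   branch + wants cross > 0 → take C=(-2.0147,5.6386) (cross=12.627)
θ=106°: ex = (C−B)/|BC| = (-0.3959,0.9183); ey = (-0.9183,-0.3959)
θ=106°: P = B + 2.31·ex + -1.26·ey = (-0.5845,5.5039)
θ=219°: B = A + 3.00·(cos219°, sin219°) = (-2.3314, -1.8880)
θ=219°: |BD| = 7.5706
θ=219°: circle(B,3.00) ∩ circle(D,9.00): a=-0.9699, h=2.8389
θ=219°:   candidates: C₊=(-3.9787,0.6194) cross=21.492; C₋=(-2.5627,-4.8790) cross=-21.492
θ=219°:   branch + wants cross > 0 → take C=(-3.9787,0.6194) (cross=21.492)
θ=219°: ex = (C−B)/|BC| = (-0.5491,0.8358); ey = (-0.8358,-0.5491)
θ=219°: P = B + 2.31·ex + -1.26·ey = (-2.5467,0.7345)

θ=106°: -0.58 5.50
θ=219°: -2.55 0.73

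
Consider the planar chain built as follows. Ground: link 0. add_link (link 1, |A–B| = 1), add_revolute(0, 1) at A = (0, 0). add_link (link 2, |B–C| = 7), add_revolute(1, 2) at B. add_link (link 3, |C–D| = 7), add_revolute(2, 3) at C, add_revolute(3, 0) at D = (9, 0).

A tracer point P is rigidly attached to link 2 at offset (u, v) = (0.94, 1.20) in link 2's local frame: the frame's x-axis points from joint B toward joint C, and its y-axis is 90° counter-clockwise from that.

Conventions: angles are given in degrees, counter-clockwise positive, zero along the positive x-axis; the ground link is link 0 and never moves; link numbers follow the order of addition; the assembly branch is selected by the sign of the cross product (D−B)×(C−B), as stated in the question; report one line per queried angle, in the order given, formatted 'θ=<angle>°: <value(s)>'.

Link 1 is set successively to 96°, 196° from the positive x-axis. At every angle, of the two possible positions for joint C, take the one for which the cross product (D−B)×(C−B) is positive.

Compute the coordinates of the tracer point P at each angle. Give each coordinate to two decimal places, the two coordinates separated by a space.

A=(0,0), D=(9.00,0)
θ=96°: B = A + 1.00·(cos96°, sin96°) = (-0.1045, 0.9945)
θ=96°: |BD| = 9.1587
θ=96°: circle(B,7.00) ∩ circle(D,7.00): a=4.5793, h=5.2943
θ=96°:   candidates: C₊=(5.0226,5.7603) cross=48.489; C₋=(3.8728,-4.7657) cross=-48.489
θ=96°:   branch + wants cross > 0 → take C=(5.0226,5.7603) (cross=48.489)
θ=96°: ex = (C−B)/|BC| = (0.7325,0.6808); ey = (-0.6808,0.7325)
θ=96°: P = B + 0.94·ex + 1.20·ey = (-0.2330,2.5134)
θ=196°: B = A + 1.00·(cos196°, sin196°) = (-0.9613, -0.2756)
θ=196°: |BD| = 9.9651
θ=196°: circle(B,7.00) ∩ circle(D,7.00): a=4.9825, h=4.9167
θ=196°:   candidates: C₊=(3.8834,4.7770) cross=48.996; C₋=(4.1554,-5.0527) cross=-48.996
θ=196°:   branch + wants cross > 0 → take C=(3.8834,4.7770) (cross=48.996)
θ=196°: ex = (C−B)/|BC| = (0.6921,0.7218); ey = (-0.7218,0.6921)
θ=196°: P = B + 0.94·ex + 1.20·ey = (-1.1769,1.2334)

θ=96°: -0.23 2.51
θ=196°: -1.18 1.23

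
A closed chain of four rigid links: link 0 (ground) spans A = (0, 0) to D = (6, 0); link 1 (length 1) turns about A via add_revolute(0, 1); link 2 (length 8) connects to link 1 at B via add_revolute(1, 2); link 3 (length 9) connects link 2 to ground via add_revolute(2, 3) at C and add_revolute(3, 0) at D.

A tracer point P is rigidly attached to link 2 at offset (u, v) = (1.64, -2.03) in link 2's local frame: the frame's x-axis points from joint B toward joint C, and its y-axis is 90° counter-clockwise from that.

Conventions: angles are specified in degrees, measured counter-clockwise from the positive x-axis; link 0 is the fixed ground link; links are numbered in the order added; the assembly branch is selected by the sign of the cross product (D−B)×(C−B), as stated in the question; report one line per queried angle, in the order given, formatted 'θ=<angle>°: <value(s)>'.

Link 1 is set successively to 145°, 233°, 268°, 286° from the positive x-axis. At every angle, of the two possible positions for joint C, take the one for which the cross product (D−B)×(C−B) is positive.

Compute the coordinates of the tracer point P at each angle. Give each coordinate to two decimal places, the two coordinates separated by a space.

A=(0,0), D=(6.00,0)
θ=145°: B = A + 1.00·(cos145°, sin145°) = (-0.8192, 0.5736)
θ=145°: |BD| = 6.8432
θ=145°: circle(B,8.00) ∩ circle(D,9.00): a=2.1795, h=7.6974
θ=145°:   candidates: C₊=(1.9979,8.0612) cross=52.675; C₋=(0.7075,-7.2794) cross=-52.675
θ=145°:   branch + wants cross > 0 → take C=(1.9979,8.0612) (cross=52.675)
θ=145°: ex = (C−B)/|BC| = (0.3521,0.9360); ey = (-0.9360,0.3521)
θ=145°: P = B + 1.64·ex + -2.03·ey = (1.6583,1.3937)
θ=233°: B = A + 1.00·(cos233°, sin233°) = (-0.6018, -0.7986)
θ=233°: |BD| = 6.6499
θ=233°: circle(B,8.00) ∩ circle(D,9.00): a=2.0468, h=7.7337
θ=233°:   candidates: C₊=(0.5013,7.1249) cross=51.429; C₋=(2.3589,-8.2306) cross=-51.429
θ=233°:   branch + wants cross > 0 → take C=(0.5013,7.1249) (cross=51.429)
θ=233°: ex = (C−B)/|BC| = (0.1379,0.9904); ey = (-0.9904,0.1379)
θ=233°: P = B + 1.64·ex + -2.03·ey = (1.6349,0.5458)
θ=268°: B = A + 1.00·(cos268°, sin268°) = (-0.0349, -0.9994)
θ=268°: |BD| = 6.1171
θ=268°: circle(B,8.00) ∩ circle(D,9.00): a=1.6690, h=7.8240
θ=268°:   candidates: C₊=(0.3334,6.9921) cross=47.860; C₋=(2.8899,-8.4456) cross=-47.860
θ=268°:   branch + wants cross > 0 → take C=(0.3334,6.9921) (cross=47.860)
θ=268°: ex = (C−B)/|BC| = (0.0460,0.9989); ey = (-0.9989,0.0460)
θ=268°: P = B + 1.64·ex + -2.03·ey = (2.0685,0.5454)
θ=286°: B = A + 1.00·(cos286°, sin286°) = (0.2756, -0.9613)
θ=286°: |BD| = 5.8045
θ=286°: circle(B,8.00) ∩ circle(D,9.00): a=1.4379, h=7.8697
θ=286°:   candidates: C₊=(0.3904,7.0379) cross=45.680; C₋=(2.9969,-8.4842) cross=-45.680
θ=286°:   branch + wants cross > 0 → take C=(0.3904,7.0379) (cross=45.680)
θ=286°: ex = (C−B)/|BC| = (0.0143,0.9999); ey = (-0.9999,0.0143)
θ=286°: P = B + 1.64·ex + -2.03·ey = (2.3290,0.6495)

θ=145°: 1.66 1.39
θ=233°: 1.63 0.55
θ=268°: 2.07 0.55
θ=286°: 2.33 0.65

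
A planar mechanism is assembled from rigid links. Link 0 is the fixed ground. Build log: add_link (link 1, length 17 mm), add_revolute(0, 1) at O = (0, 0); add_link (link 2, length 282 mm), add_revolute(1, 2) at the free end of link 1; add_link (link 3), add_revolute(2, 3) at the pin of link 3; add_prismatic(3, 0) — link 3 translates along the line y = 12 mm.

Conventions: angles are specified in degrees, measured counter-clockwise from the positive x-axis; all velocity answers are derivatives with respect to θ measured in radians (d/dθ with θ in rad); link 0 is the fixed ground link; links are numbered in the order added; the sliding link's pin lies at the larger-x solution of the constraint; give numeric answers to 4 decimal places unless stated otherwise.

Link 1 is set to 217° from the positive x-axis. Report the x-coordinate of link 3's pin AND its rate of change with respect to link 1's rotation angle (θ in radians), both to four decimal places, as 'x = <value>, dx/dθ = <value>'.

geometry: r = 17 mm, L = 282 mm, e = 12 mm
crank pin P = (r cos θ, r sin θ) = (-13.576804, -10.230855)
h = r sin θ − e = -10.230855 − 12 = -22.230855
x = r cos θ + √(L² − h²) = -13.576804 + 281.122374 = 267.545570
dx/dθ = −r sin θ − h·r cos θ/√(L² − h²) (θ in radians; h = -22.230855) = 9.157216

x = 267.5456, dx/dθ = 9.1572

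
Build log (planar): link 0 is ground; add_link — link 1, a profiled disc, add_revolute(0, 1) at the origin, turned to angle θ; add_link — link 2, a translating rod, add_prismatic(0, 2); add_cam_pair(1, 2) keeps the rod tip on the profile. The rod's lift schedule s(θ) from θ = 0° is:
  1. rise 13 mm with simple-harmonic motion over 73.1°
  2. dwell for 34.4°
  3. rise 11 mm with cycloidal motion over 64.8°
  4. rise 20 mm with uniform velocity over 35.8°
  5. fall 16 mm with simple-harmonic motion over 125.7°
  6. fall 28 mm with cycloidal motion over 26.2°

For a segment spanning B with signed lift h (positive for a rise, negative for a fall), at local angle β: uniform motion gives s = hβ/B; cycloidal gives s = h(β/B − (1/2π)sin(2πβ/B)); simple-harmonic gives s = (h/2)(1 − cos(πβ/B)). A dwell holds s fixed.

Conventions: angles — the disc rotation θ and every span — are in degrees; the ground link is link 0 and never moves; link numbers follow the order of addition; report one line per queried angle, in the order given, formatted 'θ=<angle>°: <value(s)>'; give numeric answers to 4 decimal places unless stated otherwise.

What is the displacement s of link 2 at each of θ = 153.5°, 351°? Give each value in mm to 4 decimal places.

seg 1 [0°–73.1°] simple-harmonic, h=13: full span → s += 13 → s = 13.0000
seg 2 [73.1°–107.5°] dwell: s stays 13.0000
seg 3 [107.5°–172.3°] cycloidal, h=11: θ=153.5° here. β=46, B=64.8. 11·(0.7099 − sin(2π·0.7099)/(2π)) = 9.5040 → s = 22.5040
seg 3 [107.5°–172.3°] cycloidal, h=11: full span → s += 11 → s = 24.0000
seg 4 [172.3°–208.1°] uniform, h=20: full span → s += 20 → s = 44.0000
seg 5 [208.1°–333.8°] simple-harmonic, h=-16: full span → s += -16 → s = 28.0000
seg 6 [333.8°–360°] cycloidal, h=-28: θ=351° here. β=17.2, B=26.2. -28·(0.6565 − sin(2π·0.6565)/(2π)) = -22.0907 → s = 5.9093

θ=153.5°: 22.5040
θ=351°: 5.9093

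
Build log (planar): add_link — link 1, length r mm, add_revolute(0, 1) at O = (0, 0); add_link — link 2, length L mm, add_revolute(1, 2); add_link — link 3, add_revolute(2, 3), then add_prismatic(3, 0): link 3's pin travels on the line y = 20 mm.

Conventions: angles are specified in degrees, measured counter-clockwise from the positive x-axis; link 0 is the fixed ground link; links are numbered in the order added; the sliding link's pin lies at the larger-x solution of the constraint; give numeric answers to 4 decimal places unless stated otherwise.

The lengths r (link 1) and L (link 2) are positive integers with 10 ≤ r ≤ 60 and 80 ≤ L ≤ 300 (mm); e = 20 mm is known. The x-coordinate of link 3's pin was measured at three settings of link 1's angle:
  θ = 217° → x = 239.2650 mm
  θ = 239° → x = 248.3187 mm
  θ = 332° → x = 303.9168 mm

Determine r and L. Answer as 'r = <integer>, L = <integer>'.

constraint per measurement: (x − r cos θ)² + (r sin θ − e)² = L²
subtracting the θ₁ and θ₂ equations cancels the r² and L² terms:
r = (x₁² − x₂²) / (2[(x₁cos θ₁ + e sin θ₁) − (x₂cos θ₂ + e sin θ₂)]) = 37.9999 → r = 38
L² = (x₁ − r cos θ₁)² + (r sin θ₁ − e)² = 74528.9990 → L = 273.0000 → L = 273
check at θ₃=332°: x = 303.9168 (printed 303.9168) ✓

r = 38, L = 273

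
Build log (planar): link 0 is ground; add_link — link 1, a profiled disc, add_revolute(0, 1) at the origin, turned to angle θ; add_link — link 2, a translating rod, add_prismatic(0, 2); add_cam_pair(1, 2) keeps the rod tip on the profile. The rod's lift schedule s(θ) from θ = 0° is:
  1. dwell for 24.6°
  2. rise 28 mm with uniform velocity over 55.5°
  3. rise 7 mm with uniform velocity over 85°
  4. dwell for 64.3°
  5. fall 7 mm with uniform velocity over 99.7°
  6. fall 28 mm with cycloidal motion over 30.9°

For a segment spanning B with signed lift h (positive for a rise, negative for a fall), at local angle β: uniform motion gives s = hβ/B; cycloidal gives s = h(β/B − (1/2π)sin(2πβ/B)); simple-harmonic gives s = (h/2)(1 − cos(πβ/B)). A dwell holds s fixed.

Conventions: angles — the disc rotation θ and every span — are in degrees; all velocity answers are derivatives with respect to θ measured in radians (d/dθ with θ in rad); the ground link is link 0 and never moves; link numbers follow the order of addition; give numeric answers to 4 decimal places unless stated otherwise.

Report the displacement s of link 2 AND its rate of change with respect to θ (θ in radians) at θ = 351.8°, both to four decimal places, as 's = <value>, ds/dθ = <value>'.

seg 1 [0°–24.6°] dwell: s stays 0.0000
seg 2 [24.6°–80.1°] uniform, h=28: full span → s += 28 → s = 28.0000
seg 3 [80.1°–165.1°] uniform, h=7: full span → s += 7 → s = 35.0000
seg 4 [165.1°–229.4°] dwell: s stays 35.0000
seg 5 [229.4°–329.1°] uniform, h=-7: full span → s += -7 → s = 28.0000
seg 6 [329.1°–360°] cycloidal, h=-28: θ=351.8° here. β=22.7, B=30.9. -28·(0.7346 − sin(2π·0.7346)/(2π)) = -25.0051 → s = 2.9949
velocity in seg [329.1°–360°] (cycloidal), θ in radians: β = 22.7° = 0.3962 rad, B = 30.9° = 0.5393 rad; ds/dθ = (h/B)(1 − cos(2πβ/B)) = ((-28)/0.5393)(1 − cos(2π·0.7346)) = -56.925323 mm/rad

s = 2.9949, ds/dθ = -56.9253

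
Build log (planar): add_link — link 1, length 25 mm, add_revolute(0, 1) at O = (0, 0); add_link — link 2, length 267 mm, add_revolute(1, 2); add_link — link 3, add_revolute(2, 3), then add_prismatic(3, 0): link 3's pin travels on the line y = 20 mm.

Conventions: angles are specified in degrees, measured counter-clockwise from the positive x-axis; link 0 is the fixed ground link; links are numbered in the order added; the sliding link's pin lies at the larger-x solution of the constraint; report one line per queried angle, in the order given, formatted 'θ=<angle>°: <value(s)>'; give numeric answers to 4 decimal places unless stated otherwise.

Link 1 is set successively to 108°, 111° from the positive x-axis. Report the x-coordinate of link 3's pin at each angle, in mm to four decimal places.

geometry: r = 25 mm, L = 267 mm, e = 20 mm
θ=108°: crank pin P = (r cos θ, r sin θ) = (-7.725425, 23.776413)
θ=108°: h = r sin θ − e = 23.776413 − 20 = 3.776413
θ=108°: x = r cos θ + √(L² − h²) = -7.725425 + 266.973292 = 259.247867
θ=111°: crank pin P = (r cos θ, r sin θ) = (-8.959199, 23.339511)
θ=111°: h = r sin θ − e = 23.339511 − 20 = 3.339511
θ=111°: x = r cos θ + √(L² − h²) = -8.959199 + 266.979115 = 258.019916

θ=108°: 259.2479
θ=111°: 258.0199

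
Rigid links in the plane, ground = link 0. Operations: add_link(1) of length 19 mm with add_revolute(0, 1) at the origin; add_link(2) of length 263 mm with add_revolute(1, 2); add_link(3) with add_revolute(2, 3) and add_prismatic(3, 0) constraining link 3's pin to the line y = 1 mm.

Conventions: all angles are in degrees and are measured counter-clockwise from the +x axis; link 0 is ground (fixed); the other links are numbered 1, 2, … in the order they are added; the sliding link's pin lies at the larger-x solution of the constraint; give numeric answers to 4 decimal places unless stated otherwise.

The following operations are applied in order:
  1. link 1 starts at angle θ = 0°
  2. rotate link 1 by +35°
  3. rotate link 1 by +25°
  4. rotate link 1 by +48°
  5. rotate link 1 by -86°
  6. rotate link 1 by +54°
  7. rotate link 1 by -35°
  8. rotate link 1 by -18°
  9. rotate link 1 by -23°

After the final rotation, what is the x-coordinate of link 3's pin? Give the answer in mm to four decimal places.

geometry: r = 19 mm, L = 263 mm, e = 1 mm; θ starts at 0°
rotate link 1 by +35°: θ ← 0° +35° = 35°
rotate link 1 by +25°: θ ← 35° +25° = 60°
rotate link 1 by +48°: θ ← 60° +48° = 108°
rotate link 1 by -86°: θ ← 108° -86° = 22°
rotate link 1 by +54°: θ ← 22° +54° = 76°
rotate link 1 by -35°: θ ← 76° -35° = 41°
rotate link 1 by -18°: θ ← 41° -18° = 23°
rotate link 1 by -23°: θ ← 23° -23° = 0°
crank pin P = (r cos θ, r sin θ) = (19.000000, 0.000000)
h = r sin θ − e = 0.000000 − 1 = -1.000000
x = r cos θ + √(L² − h²) = 19.000000 + 262.998099 = 281.998099

281.9981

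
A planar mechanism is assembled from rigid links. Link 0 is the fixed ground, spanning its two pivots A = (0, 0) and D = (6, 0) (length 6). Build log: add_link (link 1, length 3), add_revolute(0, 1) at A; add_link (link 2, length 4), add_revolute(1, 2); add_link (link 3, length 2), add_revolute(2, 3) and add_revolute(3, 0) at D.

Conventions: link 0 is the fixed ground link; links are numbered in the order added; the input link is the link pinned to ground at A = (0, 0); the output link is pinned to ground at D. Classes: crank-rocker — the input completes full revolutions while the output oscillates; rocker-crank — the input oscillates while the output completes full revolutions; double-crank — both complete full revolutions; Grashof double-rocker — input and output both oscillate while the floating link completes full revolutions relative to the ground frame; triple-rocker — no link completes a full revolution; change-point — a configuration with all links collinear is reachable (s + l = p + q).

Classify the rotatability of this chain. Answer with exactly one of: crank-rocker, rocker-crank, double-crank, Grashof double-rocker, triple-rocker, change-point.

lengths: ground=6, input=3, coupler=4, output=2
sorted: s=2 (shortest), l=6 (longest), p+q=7
s + l = 8 vs p + q = 7
s + l > p + q → non-Grashof → no link fully rotates → triple-rocker

triple-rocker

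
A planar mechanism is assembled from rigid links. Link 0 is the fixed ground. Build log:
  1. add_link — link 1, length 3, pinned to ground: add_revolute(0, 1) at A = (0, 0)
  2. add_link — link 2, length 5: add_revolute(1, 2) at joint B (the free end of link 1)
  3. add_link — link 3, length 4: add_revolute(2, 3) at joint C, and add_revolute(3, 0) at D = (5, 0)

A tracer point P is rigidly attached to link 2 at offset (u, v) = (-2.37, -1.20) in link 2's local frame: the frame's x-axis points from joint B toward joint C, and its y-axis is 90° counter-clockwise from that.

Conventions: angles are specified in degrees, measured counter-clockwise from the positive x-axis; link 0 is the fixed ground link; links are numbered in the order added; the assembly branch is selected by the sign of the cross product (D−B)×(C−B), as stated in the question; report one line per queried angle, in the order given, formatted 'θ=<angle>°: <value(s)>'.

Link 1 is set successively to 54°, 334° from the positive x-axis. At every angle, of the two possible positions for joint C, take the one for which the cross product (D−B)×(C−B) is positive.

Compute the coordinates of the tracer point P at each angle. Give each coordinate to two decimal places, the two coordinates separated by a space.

A=(0,0), D=(5.00,0)
θ=54°: B = A + 3.00·(cos54°, sin54°) = (1.7634, 2.4271)
θ=54°: |BD| = 4.0455
θ=54°: circle(B,5.00) ∩ circle(D,4.00): a=3.1351, h=3.8950
θ=54°:   candidates: C₊=(6.6083,3.6624) cross=15.757; C₋=(1.9349,-2.5700) cross=-15.757
θ=54°:   branch + wants cross > 0 → take C=(6.6083,3.6624) (cross=15.757)
θ=54°: ex = (C−B)/|BC| = (0.9690,0.2471); ey = (-0.2471,0.9690)
θ=54°: P = B + -2.37·ex + -1.20·ey = (-0.2367,0.6787)
θ=334°: B = A + 3.00·(cos334°, sin334°) = (2.6964, -1.3151)
θ=334°: |BD| = 2.6526
θ=334°: circle(B,5.00) ∩ circle(D,4.00): a=3.0228, h=3.9828
θ=334°:   candidates: C₊=(3.3468,3.6424) cross=10.565; C₋=(7.2961,-3.2753) cross=-10.565
θ=334°:   branch + wants cross > 0 → take C=(3.3468,3.6424) (cross=10.565)
θ=334°: ex = (C−B)/|BC| = (0.1301,0.9915); ey = (-0.9915,0.1301)
θ=334°: P = B + -2.37·ex + -1.20·ey = (3.5779,-3.8211)

θ=54°: -0.24 0.68
θ=334°: 3.58 -3.82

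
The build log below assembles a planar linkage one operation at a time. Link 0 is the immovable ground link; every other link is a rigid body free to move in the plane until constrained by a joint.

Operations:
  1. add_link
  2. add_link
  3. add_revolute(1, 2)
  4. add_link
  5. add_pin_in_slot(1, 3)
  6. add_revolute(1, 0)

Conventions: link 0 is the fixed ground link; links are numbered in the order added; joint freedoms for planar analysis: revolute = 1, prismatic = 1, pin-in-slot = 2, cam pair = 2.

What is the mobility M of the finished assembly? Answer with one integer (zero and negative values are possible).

L=1 J1=0 J2=0
add link → L=2 J1=0 J2=0
add link → L=3 J1=0 J2=0
R@1,2 dof=1 J1 → L=3 J1=1 J2=0
add link → L=4 J1=1 J2=0
PS@1,3 dof=2 J2 → L=4 J1=1 J2=1
R@1,0 dof=1 J1 → L=4 J1=2 J2=1
M=3(L−1)−2J1−J2=3·3−2·2−1=4

M = 4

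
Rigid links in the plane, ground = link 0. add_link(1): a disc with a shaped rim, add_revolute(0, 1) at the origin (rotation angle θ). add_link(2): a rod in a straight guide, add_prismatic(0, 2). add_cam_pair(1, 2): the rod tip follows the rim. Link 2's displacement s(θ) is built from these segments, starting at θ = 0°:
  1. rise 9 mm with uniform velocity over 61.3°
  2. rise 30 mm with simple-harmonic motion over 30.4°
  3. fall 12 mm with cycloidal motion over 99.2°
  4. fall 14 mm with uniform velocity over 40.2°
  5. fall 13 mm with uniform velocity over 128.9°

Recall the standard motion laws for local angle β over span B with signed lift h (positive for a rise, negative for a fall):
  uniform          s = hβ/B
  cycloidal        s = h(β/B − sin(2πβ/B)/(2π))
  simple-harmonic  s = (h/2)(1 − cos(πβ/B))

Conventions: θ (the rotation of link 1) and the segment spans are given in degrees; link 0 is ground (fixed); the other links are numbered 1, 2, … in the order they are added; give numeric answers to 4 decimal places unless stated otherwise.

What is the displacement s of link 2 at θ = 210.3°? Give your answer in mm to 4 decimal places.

segment 1 (0° to 61.3°, uniform, h = 9) is passed completely: s = 0.0000 + (9) = 9.0000
segment 2 (61.3° to 91.7°, simple-harmonic, h = 30) is passed completely: s = 9.0000 + (30) = 39.0000
segment 3 (91.7° to 190.9°, cycloidal, h = -12) is passed completely: s = 39.0000 + (-12) = 27.0000
θ = 210.3° falls in segment 4 (190.9° to 231.1°, uniform, h = -14): β = 210.3 − 190.9 = 19.4°, B = 40.2°; Δs = -14·19.4/40.2 = -6.7562; s = 27.0000 − 6.7562 = 20.2438

20.2438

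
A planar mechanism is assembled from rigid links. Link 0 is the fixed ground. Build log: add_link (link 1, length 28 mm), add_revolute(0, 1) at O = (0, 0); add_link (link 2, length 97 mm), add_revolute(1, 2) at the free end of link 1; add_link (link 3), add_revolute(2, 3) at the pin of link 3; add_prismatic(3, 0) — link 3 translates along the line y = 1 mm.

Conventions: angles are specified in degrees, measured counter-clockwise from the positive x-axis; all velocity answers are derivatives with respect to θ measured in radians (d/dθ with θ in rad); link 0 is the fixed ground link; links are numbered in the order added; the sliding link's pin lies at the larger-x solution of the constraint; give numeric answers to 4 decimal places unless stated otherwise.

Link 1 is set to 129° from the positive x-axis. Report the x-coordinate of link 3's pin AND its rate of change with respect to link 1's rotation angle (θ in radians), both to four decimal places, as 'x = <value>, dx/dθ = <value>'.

geometry: r = 28 mm, L = 97 mm, e = 1 mm
crank pin P = (r cos θ, r sin θ) = (-17.620971, 21.760087)
h = r sin θ − e = 21.760087 − 1 = 20.760087
x = r cos θ + √(L² − h²) = -17.620971 + 94.752408 = 77.131437
dx/dθ = −r sin θ − h·r cos θ/√(L² − h²) (θ in radians; h = 20.760087) = -17.899363

x = 77.1314, dx/dθ = -17.8994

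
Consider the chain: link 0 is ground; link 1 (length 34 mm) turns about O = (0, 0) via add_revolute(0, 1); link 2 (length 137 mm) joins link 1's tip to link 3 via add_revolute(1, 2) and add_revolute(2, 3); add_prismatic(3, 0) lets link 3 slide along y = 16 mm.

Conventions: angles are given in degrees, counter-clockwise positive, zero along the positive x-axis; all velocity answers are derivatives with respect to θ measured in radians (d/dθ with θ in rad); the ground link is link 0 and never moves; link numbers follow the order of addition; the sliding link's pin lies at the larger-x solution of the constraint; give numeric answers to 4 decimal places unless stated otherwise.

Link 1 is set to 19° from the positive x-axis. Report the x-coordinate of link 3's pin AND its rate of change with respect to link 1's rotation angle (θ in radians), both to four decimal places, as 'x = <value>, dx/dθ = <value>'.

geometry: r = 34 mm, L = 137 mm, e = 16 mm
crank pin P = (r cos θ, r sin θ) = (32.147632, 11.069317)
h = r sin θ − e = 11.069317 − 16 = -4.930683
x = r cos θ + √(L² − h²) = 32.147632 + 136.911243 = 169.058874
dx/dθ = −r sin θ − h·r cos θ/√(L² − h²) (θ in radians; h = -4.930683) = -9.911562

x = 169.0589, dx/dθ = -9.9116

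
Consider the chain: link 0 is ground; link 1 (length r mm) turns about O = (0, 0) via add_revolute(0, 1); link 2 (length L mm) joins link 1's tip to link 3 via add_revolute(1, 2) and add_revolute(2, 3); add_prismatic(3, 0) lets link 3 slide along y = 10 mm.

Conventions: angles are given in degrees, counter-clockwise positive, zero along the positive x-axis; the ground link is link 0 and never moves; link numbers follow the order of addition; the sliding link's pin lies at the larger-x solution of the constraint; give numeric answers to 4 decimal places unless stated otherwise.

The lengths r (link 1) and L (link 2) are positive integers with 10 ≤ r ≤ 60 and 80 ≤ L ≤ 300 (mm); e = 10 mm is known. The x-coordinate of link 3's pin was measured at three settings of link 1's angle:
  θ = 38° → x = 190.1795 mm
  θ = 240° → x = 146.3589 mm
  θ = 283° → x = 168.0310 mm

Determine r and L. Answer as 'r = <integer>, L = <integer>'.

constraint per measurement: (x − r cos θ)² + (r sin θ − e)² = L²
subtracting the θ₁ and θ₂ equations cancels the r² and L² terms:
r = (x₁² − x₂²) / (2[(x₁cos θ₁ + e sin θ₁) − (x₂cos θ₂ + e sin θ₂)]) = 31.0000 → r = 31
L² = (x₁ − r cos θ₁)² + (r sin θ₁ − e)² = 27555.9957 → L = 166.0000 → L = 166
check at θ₃=283°: x = 168.0310 (printed 168.0310) ✓

r = 31, L = 166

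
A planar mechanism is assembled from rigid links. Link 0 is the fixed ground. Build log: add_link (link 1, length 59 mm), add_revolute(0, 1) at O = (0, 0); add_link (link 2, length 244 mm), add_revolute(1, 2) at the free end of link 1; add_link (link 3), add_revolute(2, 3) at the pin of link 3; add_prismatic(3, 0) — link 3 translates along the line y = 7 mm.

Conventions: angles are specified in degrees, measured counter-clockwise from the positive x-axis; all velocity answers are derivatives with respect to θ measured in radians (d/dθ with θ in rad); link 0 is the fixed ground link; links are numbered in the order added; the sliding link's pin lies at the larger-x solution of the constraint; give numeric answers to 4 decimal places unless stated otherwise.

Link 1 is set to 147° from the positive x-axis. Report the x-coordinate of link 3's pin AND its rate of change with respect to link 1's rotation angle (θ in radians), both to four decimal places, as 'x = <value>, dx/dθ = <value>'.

geometry: r = 59 mm, L = 244 mm, e = 7 mm
crank pin P = (r cos θ, r sin θ) = (-49.481564, 32.133703)
h = r sin θ − e = 32.133703 − 7 = 25.133703
x = r cos θ + √(L² − h²) = -49.481564 + 242.702075 = 193.220511
dx/dθ = −r sin θ − h·r cos θ/√(L² − h²) (θ in radians; h = 25.133703) = -27.009499

x = 193.2205, dx/dθ = -27.0095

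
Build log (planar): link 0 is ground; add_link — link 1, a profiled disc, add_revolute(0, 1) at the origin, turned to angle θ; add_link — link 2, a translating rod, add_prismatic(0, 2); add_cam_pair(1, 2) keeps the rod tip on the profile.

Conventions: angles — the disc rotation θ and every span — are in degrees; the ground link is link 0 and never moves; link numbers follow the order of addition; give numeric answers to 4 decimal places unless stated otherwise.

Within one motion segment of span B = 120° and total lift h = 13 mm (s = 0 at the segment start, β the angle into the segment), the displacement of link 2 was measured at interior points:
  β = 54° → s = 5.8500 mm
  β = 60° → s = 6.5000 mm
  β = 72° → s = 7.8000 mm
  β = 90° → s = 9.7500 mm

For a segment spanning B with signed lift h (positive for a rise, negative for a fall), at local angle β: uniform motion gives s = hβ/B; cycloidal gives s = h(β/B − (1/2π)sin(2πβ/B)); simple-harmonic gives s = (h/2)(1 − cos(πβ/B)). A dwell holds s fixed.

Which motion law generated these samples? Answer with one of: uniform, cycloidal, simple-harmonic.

candidates at β/B = r: uniform s = h·r (linear in β); cycloidal s = h·(r − sin(2πr)/(2π)); simple-harmonic s = (h/2)(1 − cos(πr))
β=54°: printed 5.8500 | uniform 5.8500, cycloidal 5.2106, simple-harmonic 5.4832
β=60°: printed 6.5000 | uniform 6.5000, cycloidal 6.5000, simple-harmonic 6.5000
β=72°: printed 7.8000 | uniform 7.8000, cycloidal 9.0161, simple-harmonic 8.5086
β=90°: printed 9.7500 | uniform 9.7500, cycloidal 11.8190, simple-harmonic 11.0962
only one law matches every sample → uniform

uniform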